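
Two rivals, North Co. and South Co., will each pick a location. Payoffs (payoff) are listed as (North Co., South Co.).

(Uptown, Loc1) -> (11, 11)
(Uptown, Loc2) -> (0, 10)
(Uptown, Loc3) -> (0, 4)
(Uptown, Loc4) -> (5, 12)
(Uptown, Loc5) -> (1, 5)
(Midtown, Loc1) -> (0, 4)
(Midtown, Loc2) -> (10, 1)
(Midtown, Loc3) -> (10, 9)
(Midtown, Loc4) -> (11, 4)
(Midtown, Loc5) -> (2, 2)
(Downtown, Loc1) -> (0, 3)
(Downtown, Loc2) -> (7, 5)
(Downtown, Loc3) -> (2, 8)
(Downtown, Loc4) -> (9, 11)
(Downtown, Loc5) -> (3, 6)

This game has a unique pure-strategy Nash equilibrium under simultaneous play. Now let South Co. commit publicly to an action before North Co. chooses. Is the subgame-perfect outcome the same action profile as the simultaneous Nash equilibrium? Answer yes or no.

no

Work backward from North Co.'s decision.
- Loc1: North Co. compares 11, 0, 0 and picks Uptown; South Co. would get 11.
- Loc2: North Co. compares 0, 10, 7 and picks Midtown; South Co. would get 1.
- Loc3: North Co. compares 0, 10, 2 and picks Midtown; South Co. would get 9.
- Loc4: North Co. compares 5, 11, 9 and picks Midtown; South Co. would get 4.
- Loc5: North Co. compares 1, 2, 3 and picks Downtown; South Co. would get 6.
Maximizing over 11, 1, 9, 4, 6, South Co. chooses Loc1. Subgame-perfect outcome: (Uptown, Loc1) with payoffs (11, 11).
Now find the simultaneous Nash equilibrium.
North Co.'s best replies: Loc1→Uptown; Loc2→Midtown; Loc3→Midtown; Loc4→Midtown; Loc5→Downtown.
South Co.'s best replies: Uptown→Loc4; Midtown→Loc3; Downtown→Loc4.
The unique mutual best reply is (Midtown, Loc3), giving (10, 9).
Sequential outcome (Uptown, Loc1) differs from the Nash profile (Midtown, Loc3).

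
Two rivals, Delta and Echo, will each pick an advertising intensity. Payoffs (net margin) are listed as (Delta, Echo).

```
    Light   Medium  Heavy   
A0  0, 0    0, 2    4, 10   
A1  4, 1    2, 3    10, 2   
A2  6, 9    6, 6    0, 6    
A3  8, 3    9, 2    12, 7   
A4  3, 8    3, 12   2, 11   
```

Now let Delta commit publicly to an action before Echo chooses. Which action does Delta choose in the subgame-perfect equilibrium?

Solve by backward induction (Delta leads).
- A0: Echo compares 0, 2, 10 and picks Heavy; Delta would get 4.
- A1: Echo compares 1, 3, 2 and picks Medium; Delta would get 2.
- A2: Echo compares 9, 6, 6 and picks Light; Delta would get 6.
- A3: Echo compares 3, 2, 7 and picks Heavy; Delta would get 12.
- A4: Echo compares 8, 12, 11 and picks Medium; Delta would get 3.
Among 4, 2, 6, 12, 3, the best is 12 at A3. Subgame-perfect outcome: (A3, Heavy) with payoffs (12, 7).

A3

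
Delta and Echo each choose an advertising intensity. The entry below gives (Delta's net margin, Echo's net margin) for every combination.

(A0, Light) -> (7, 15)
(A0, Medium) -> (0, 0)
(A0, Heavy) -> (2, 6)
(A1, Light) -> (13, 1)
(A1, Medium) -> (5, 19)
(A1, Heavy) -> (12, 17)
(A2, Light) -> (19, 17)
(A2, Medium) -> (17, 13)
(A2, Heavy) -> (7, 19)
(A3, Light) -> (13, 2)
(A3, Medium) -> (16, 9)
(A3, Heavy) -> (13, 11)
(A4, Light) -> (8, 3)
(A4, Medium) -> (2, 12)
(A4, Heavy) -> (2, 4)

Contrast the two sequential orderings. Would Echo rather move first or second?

first

If Delta leads: Echo's best replies are A0→Light, A1→Medium, A2→Heavy, A3→Heavy, A4→Medium; Delta's induced payoffs 7, 5, 7, 13, 2; outcome (A3, Heavy), payoffs (13, 11).
If Echo leads: Delta's best replies are Light→A2, Medium→A2, Heavy→A3; Echo's induced payoffs 17, 13, 11; outcome (A2, Light), payoffs (19, 17).
Echo gets 17 moving first and 11 moving second, so Echo prefers to move first.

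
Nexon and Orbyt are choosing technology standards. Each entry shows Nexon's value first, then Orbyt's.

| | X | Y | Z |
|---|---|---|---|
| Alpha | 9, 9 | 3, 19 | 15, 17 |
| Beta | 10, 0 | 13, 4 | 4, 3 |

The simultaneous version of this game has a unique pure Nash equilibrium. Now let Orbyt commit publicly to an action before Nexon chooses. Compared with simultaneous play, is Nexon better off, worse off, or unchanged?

Work backward from Nexon's decision.
- X → Nexon plays Beta (best of 9, 10); Orbyt gets 0.
- Y → Nexon plays Beta (best of 3, 13); Orbyt gets 4.
- Z → Nexon plays Alpha (best of 15, 4); Orbyt gets 17.
Among 0, 4, 17, the best is 17 at Z. Subgame-perfect outcome: (Alpha, Z) with payoffs (15, 17).
For the simultaneous game, intersect best replies.
Nexon's best replies: X→Beta; Y→Beta; Z→Alpha.
Orbyt's best replies: Alpha→Y; Beta→Y.
The unique mutual best reply is (Beta, Y), giving (13, 4).
Nexon earns 15 sequentially versus 13 at the Nash outcome: better off.

better off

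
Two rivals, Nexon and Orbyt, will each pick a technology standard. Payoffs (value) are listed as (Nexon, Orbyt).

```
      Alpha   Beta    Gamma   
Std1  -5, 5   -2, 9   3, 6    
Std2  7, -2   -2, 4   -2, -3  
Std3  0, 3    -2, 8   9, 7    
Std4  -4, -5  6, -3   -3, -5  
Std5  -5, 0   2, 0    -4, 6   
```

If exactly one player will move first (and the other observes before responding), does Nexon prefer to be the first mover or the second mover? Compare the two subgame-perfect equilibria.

If Nexon leads: Orbyt's best replies are Std1→Beta, Std2→Beta, Std3→Beta, Std4→Beta, Std5→Gamma; Nexon's induced payoffs -2, -2, -2, 6, -4; outcome (Std4, Beta), payoffs (6, -3).
If Orbyt leads: Nexon's best replies are Alpha→Std2, Beta→Std4, Gamma→Std3; Orbyt's induced payoffs -2, -3, 7; outcome (Std3, Gamma), payoffs (9, 7).
Nexon gets 6 moving first and 9 moving second, so Nexon prefers to move second.

second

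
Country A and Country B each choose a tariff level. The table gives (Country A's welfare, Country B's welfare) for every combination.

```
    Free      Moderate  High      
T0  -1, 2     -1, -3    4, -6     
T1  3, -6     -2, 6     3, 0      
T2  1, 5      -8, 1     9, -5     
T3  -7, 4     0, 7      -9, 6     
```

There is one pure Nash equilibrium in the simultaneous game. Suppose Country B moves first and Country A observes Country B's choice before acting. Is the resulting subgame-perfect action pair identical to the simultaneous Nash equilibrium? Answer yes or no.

Country A best-responds to each possible Country B move:
- Free: Country A compares -1, 3, 1, -7 and picks T1; Country B would get -6.
- Moderate: Country A compares -1, -2, -8, 0 and picks T3; Country B would get 7.
- High: Country A compares 4, 3, 9, -9 and picks T2; Country B would get -5.
Maximizing over -6, 7, -5, Country B chooses Moderate. Subgame-perfect outcome: (T3, Moderate) with payoffs (0, 7).
For the simultaneous game, intersect best replies.
Country A's best replies: Free→T1; Moderate→T3; High→T2.
Country B's best replies: T0→Free; T1→Moderate; T2→Free; T3→Moderate.
Only (T3, Moderate) has each player best-responding; Nash payoffs (0, 7).
Sequential outcome (T3, Moderate) coincides with the Nash profile (T3, Moderate).

yes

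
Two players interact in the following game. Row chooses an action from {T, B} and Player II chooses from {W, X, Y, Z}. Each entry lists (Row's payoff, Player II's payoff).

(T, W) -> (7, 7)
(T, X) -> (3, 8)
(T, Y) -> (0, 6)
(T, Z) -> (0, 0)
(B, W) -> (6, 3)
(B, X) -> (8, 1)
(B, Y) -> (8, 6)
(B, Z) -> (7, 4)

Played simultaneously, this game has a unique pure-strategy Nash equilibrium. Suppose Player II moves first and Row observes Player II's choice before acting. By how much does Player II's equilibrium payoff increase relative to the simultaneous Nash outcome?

1

Backward induction with Player II moving first.
- W → Row plays T (best of 7, 6); Player II gets 7.
- X → Row plays B (best of 3, 8); Player II gets 1.
- Y → Row plays B (best of 0, 8); Player II gets 6.
- Z → Row plays B (best of 0, 7); Player II gets 4.
Maximizing over 7, 1, 6, 4, Player II chooses W. Subgame-perfect outcome: (T, W) with payoffs (7, 7).
For the simultaneous game, intersect best replies.
Row's best replies: W→T; X→B; Y→B; Z→B.
Player II's best replies: T→X; B→Y.
The unique mutual best reply is (B, Y), giving (8, 6).
Player II's commitment gain: 7 − 6 = 1.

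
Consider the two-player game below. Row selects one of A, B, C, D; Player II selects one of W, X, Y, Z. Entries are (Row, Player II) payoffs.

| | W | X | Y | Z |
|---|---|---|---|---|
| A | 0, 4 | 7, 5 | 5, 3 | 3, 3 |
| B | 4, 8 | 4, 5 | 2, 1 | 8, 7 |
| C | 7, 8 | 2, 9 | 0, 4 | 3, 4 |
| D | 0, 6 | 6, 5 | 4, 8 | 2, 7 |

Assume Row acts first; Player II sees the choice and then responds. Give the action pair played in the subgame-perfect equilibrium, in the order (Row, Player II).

Solve by backward induction (Row leads).
- A: Player II compares 4, 5, 3, 3 and picks X; Row would get 7.
- B: Player II compares 8, 5, 1, 7 and picks W; Row would get 4.
- C: Player II compares 8, 9, 4, 4 and picks X; Row would get 2.
- D: Player II compares 6, 5, 8, 7 and picks Y; Row would get 4.
Among 7, 4, 2, 4, the best is 7 at A. Subgame-perfect outcome: (A, X) with payoffs (7, 5).

(A, X)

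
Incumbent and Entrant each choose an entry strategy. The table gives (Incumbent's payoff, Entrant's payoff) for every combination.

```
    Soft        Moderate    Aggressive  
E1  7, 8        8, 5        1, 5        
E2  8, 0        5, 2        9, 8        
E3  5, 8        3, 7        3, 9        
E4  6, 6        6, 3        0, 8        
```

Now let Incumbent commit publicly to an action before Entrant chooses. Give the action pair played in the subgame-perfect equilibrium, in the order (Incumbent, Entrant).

(E2, Aggressive)

Backward induction with Incumbent moving first.
- E1: Entrant compares 8, 5, 5 and picks Soft; Incumbent would get 7.
- E2: Entrant compares 0, 2, 8 and picks Aggressive; Incumbent would get 9.
- E3: Entrant compares 8, 7, 9 and picks Aggressive; Incumbent would get 3.
- E4: Entrant compares 6, 3, 8 and picks Aggressive; Incumbent would get 0.
Incumbent's induced payoffs are 7, 9, 3, 0, so Incumbent commits to E2. Subgame-perfect outcome: (E2, Aggressive) with payoffs (9, 8).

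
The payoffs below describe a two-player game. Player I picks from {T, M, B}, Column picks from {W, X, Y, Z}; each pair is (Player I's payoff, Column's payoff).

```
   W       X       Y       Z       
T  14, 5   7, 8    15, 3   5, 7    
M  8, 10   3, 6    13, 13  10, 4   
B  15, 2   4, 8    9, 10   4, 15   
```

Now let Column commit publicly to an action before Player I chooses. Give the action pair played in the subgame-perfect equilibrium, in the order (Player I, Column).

(T, X)

Backward induction with Column moving first.
- W → Player I plays B (best of 14, 8, 15); Column gets 2.
- X → Player I plays T (best of 7, 3, 4); Column gets 8.
- Y → Player I plays T (best of 15, 13, 9); Column gets 3.
- Z → Player I plays M (best of 5, 10, 4); Column gets 4.
Among 2, 8, 3, 4, the best is 8 at X. Subgame-perfect outcome: (T, X) with payoffs (7, 8).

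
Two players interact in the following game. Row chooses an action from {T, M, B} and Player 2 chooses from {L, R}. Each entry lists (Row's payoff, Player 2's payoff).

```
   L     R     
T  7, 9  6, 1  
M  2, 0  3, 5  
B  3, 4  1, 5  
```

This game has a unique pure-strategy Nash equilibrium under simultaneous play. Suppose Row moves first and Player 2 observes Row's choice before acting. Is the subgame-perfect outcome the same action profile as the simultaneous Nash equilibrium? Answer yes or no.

Solve by backward induction (Row leads).
- T → Player 2 plays L (best of 9, 1); Row gets 7.
- M → Player 2 plays R (best of 0, 5); Row gets 3.
- B → Player 2 plays R (best of 4, 5); Row gets 1.
Maximizing over 7, 3, 1, Row chooses T. Subgame-perfect outcome: (T, L) with payoffs (7, 9).
Under simultaneous play:
Row's best replies: L→T; R→T.
Player 2's best replies: T→L; M→R; B→R.
The unique mutual best reply is (T, L), giving (7, 9).
Sequential outcome (T, L) coincides with the Nash profile (T, L).

yes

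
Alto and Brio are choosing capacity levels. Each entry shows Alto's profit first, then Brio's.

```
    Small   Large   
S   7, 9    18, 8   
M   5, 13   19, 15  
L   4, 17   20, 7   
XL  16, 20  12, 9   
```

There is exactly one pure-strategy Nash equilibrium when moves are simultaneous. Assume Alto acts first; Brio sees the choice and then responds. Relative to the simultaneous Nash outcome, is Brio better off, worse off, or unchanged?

Work backward from Brio's decision.
- S: BR = Small, leader payoff 7.
- M: BR = Large, leader payoff 19.
- L: BR = Small, leader payoff 4.
- XL: BR = Small, leader payoff 16.
Among 7, 19, 4, 16, the best is 19 at M. Subgame-perfect outcome: (M, Large) with payoffs (19, 15).
Now find the simultaneous Nash equilibrium.
Alto's best replies: Small→XL; Large→L.
Brio's best replies: S→Small; M→Large; L→Small; XL→Small.
Only (XL, Small) has each player best-responding; Nash payoffs (16, 20).
Brio earns 15 sequentially versus 20 at the Nash outcome: worse off.

worse off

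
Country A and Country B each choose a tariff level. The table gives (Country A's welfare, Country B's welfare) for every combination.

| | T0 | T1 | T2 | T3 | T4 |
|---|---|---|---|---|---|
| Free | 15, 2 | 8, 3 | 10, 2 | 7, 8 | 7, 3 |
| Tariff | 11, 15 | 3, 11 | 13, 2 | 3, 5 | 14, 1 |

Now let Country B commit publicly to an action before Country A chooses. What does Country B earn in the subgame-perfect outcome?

Work backward from Country A's decision.
- T0: Country A compares 15, 11 and picks Free; Country B would get 2.
- T1: Country A compares 8, 3 and picks Free; Country B would get 3.
- T2: Country A compares 10, 13 and picks Tariff; Country B would get 2.
- T3: Country A compares 7, 3 and picks Free; Country B would get 8.
- T4: Country A compares 7, 14 and picks Tariff; Country B would get 1.
Maximizing over 2, 3, 2, 8, 1, Country B chooses T3. Subgame-perfect outcome: (Free, T3) with payoffs (7, 8).

8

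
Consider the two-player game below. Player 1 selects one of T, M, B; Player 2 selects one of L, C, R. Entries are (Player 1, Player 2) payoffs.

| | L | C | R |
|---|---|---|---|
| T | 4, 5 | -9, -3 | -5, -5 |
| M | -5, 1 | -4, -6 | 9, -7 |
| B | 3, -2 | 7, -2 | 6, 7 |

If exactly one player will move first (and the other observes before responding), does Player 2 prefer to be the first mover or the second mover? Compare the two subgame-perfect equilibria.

second

If Player 1 leads: Player 2's best replies are T→L, M→L, B→R; Player 1's induced payoffs 4, -5, 6; outcome (B, R), payoffs (6, 7).
If Player 2 leads: Player 1's best replies are L→T, C→B, R→M; Player 2's induced payoffs 5, -2, -7; outcome (T, L), payoffs (4, 5).
Player 2 gets 5 moving first and 7 moving second, so Player 2 prefers to move second.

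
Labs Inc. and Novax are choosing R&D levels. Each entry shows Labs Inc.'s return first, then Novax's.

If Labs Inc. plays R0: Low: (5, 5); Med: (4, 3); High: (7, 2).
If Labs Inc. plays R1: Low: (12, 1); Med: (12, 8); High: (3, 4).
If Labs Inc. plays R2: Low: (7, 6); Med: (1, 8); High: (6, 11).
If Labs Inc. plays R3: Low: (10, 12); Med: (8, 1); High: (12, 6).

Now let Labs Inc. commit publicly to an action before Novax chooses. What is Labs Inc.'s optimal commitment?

Backward induction with Labs Inc. moving first.
- R0: Novax compares 5, 3, 2 and picks Low; Labs Inc. would get 5.
- R1: Novax compares 1, 8, 4 and picks Med; Labs Inc. would get 12.
- R2: Novax compares 6, 8, 11 and picks High; Labs Inc. would get 6.
- R3: Novax compares 12, 1, 6 and picks Low; Labs Inc. would get 10.
Labs Inc.'s induced payoffs are 5, 12, 6, 10, so Labs Inc. commits to R1. Subgame-perfect outcome: (R1, Med) with payoffs (12, 8).

R1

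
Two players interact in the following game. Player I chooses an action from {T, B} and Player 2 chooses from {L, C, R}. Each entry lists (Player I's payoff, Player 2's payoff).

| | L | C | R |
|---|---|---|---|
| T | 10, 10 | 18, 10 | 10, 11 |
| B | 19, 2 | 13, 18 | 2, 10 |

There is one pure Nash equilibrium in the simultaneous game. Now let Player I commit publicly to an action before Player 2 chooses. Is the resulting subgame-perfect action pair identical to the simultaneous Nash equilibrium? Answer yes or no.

no

Solve by backward induction (Player I leads).
- T → Player 2 plays R (best of 10, 10, 11); Player I gets 10.
- B → Player 2 plays C (best of 2, 18, 10); Player I gets 13.
Among 10, 13, the best is 13 at B. Subgame-perfect outcome: (B, C) with payoffs (13, 18).
Now find the simultaneous Nash equilibrium.
Player I's best replies: L→B; C→T; R→T.
Player 2's best replies: T→R; B→C.
The unique mutual best reply is (T, R), giving (10, 11).
Sequential outcome (B, C) differs from the Nash profile (T, R).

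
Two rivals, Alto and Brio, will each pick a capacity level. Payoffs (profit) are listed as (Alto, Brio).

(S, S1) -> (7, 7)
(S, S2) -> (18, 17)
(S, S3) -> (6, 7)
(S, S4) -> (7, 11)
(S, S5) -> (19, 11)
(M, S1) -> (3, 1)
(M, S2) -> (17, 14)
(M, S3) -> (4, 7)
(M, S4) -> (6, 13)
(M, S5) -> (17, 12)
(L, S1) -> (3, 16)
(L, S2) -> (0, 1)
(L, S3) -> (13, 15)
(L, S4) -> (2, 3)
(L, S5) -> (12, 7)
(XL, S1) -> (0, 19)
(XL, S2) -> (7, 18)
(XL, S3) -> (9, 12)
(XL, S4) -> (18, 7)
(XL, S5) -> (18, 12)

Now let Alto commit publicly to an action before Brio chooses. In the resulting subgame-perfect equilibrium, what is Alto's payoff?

18

Backward induction with Alto moving first.
- S: Brio compares 7, 17, 7, 11, 11 and picks S2; Alto would get 18.
- M: Brio compares 1, 14, 7, 13, 12 and picks S2; Alto would get 17.
- L: Brio compares 16, 1, 15, 3, 7 and picks S1; Alto would get 3.
- XL: Brio compares 19, 18, 12, 7, 12 and picks S1; Alto would get 0.
Among 18, 17, 3, 0, the best is 18 at S. Subgame-perfect outcome: (S, S2) with payoffs (18, 17).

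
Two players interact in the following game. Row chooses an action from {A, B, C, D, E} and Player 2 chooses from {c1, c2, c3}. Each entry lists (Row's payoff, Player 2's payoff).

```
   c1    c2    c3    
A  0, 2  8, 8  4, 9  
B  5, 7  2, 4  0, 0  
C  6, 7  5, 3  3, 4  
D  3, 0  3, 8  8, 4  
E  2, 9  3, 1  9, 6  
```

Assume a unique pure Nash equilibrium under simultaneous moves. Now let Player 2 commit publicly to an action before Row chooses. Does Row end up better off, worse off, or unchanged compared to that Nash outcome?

better off

Solve by backward induction (Player 2 leads).
- c1 → Row plays C (best of 0, 5, 6, 3, 2); Player 2 gets 7.
- c2 → Row plays A (best of 8, 2, 5, 3, 3); Player 2 gets 8.
- c3 → Row plays E (best of 4, 0, 3, 8, 9); Player 2 gets 6.
Player 2's induced payoffs are 7, 8, 6, so Player 2 commits to c2. Subgame-perfect outcome: (A, c2) with payoffs (8, 8).
Under simultaneous play:
Row's best replies: c1→C; c2→A; c3→E.
Player 2's best replies: A→c3; B→c1; C→c1; D→c2; E→c1.
Only (C, c1) has each player best-responding; Nash payoffs (6, 7).
Row earns 8 sequentially versus 6 at the Nash outcome: better off.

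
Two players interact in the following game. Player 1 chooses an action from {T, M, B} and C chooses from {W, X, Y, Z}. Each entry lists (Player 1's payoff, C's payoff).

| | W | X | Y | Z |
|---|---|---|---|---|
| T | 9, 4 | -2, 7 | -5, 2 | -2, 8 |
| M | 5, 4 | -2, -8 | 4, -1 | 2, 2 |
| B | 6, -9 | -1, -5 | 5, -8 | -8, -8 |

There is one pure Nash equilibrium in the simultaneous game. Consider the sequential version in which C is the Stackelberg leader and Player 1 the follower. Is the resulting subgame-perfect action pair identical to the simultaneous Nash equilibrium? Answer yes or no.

no

Solve by backward induction (C leads).
- W → Player 1 plays T (best of 9, 5, 6); C gets 4.
- X → Player 1 plays B (best of -2, -2, -1); C gets -5.
- Y → Player 1 plays B (best of -5, 4, 5); C gets -8.
- Z → Player 1 plays M (best of -2, 2, -8); C gets 2.
Maximizing over 4, -5, -8, 2, C chooses W. Subgame-perfect outcome: (T, W) with payoffs (9, 4).
Under simultaneous play:
Player 1's best replies: W→T; X→B; Y→B; Z→M.
C's best replies: T→Z; M→W; B→X.
Only (B, X) has each player best-responding; Nash payoffs (-1, -5).
Sequential outcome (T, W) differs from the Nash profile (B, X).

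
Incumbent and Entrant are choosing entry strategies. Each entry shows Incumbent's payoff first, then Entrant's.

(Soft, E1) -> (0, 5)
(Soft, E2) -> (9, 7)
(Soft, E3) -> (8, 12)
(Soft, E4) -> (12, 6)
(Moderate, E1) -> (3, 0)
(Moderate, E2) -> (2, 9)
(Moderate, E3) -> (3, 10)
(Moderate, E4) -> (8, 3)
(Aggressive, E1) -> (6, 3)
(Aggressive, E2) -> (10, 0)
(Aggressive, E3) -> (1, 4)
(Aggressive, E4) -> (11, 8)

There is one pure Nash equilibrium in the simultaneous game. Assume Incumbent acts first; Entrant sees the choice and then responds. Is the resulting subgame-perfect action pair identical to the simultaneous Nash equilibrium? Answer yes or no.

no

Backward induction with Incumbent moving first.
- Soft → Entrant plays E3 (best of 5, 7, 12, 6); Incumbent gets 8.
- Moderate → Entrant plays E3 (best of 0, 9, 10, 3); Incumbent gets 3.
- Aggressive → Entrant plays E4 (best of 3, 0, 4, 8); Incumbent gets 11.
Incumbent's induced payoffs are 8, 3, 11, so Incumbent commits to Aggressive. Subgame-perfect outcome: (Aggressive, E4) with payoffs (11, 8).
Under simultaneous play:
Incumbent's best replies: E1→Aggressive; E2→Aggressive; E3→Soft; E4→Soft.
Entrant's best replies: Soft→E3; Moderate→E3; Aggressive→E4.
The unique mutual best reply is (Soft, E3), giving (8, 12).
Sequential outcome (Aggressive, E4) differs from the Nash profile (Soft, E3).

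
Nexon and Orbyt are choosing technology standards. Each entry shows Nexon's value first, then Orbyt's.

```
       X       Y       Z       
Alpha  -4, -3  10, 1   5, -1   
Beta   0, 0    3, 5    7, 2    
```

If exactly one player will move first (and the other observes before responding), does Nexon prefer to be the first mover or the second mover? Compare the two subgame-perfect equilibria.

If Nexon leads: Orbyt's best replies are Alpha→Y, Beta→Y; Nexon's induced payoffs 10, 3; outcome (Alpha, Y), payoffs (10, 1).
If Orbyt leads: Nexon's best replies are X→Beta, Y→Alpha, Z→Beta; Orbyt's induced payoffs 0, 1, 2; outcome (Beta, Z), payoffs (7, 2).
Nexon gets 10 moving first and 7 moving second, so Nexon prefers to move first.

first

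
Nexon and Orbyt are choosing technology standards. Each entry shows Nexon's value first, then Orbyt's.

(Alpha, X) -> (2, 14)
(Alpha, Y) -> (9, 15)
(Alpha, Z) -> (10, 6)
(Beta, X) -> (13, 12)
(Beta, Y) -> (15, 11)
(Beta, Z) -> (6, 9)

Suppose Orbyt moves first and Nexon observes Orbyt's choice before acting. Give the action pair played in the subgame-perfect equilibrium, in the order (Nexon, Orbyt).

Solve by backward induction (Orbyt leads).
- X: Nexon compares 2, 13 and picks Beta; Orbyt would get 12.
- Y: Nexon compares 9, 15 and picks Beta; Orbyt would get 11.
- Z: Nexon compares 10, 6 and picks Alpha; Orbyt would get 6.
Maximizing over 12, 11, 6, Orbyt chooses X. Subgame-perfect outcome: (Beta, X) with payoffs (13, 12).

(Beta, X)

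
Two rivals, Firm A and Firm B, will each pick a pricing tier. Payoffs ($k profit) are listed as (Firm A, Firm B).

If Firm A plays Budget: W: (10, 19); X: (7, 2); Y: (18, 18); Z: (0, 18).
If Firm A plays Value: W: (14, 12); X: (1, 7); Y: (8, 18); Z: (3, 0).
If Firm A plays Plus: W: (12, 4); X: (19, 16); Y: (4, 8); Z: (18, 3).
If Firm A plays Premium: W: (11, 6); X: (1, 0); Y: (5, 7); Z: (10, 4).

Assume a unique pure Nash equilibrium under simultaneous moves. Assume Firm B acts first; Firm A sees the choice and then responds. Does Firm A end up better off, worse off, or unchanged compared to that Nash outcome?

worse off

Solve by backward induction (Firm B leads).
- W: BR = Value, leader payoff 12.
- X: BR = Plus, leader payoff 16.
- Y: BR = Budget, leader payoff 18.
- Z: BR = Plus, leader payoff 3.
Maximizing over 12, 16, 18, 3, Firm B chooses Y. Subgame-perfect outcome: (Budget, Y) with payoffs (18, 18).
For the simultaneous game, intersect best replies.
Firm A's best replies: W→Value; X→Plus; Y→Budget; Z→Plus.
Firm B's best replies: Budget→W; Value→Y; Plus→X; Premium→Y.
Only (Plus, X) has each player best-responding; Nash payoffs (19, 16).
Firm A earns 18 sequentially versus 19 at the Nash outcome: worse off.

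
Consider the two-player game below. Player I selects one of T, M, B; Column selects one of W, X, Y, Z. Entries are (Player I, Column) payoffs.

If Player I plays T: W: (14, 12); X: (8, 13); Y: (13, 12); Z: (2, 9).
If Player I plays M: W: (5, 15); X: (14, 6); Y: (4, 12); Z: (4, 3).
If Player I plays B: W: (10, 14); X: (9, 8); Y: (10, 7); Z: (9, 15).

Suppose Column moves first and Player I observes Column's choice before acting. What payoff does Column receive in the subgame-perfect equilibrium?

Work backward from Player I's decision.
- W: Player I compares 14, 5, 10 and picks T; Column would get 12.
- X: Player I compares 8, 14, 9 and picks M; Column would get 6.
- Y: Player I compares 13, 4, 10 and picks T; Column would get 12.
- Z: Player I compares 2, 4, 9 and picks B; Column would get 15.
Maximizing over 12, 6, 12, 15, Column chooses Z. Subgame-perfect outcome: (B, Z) with payoffs (9, 15).

15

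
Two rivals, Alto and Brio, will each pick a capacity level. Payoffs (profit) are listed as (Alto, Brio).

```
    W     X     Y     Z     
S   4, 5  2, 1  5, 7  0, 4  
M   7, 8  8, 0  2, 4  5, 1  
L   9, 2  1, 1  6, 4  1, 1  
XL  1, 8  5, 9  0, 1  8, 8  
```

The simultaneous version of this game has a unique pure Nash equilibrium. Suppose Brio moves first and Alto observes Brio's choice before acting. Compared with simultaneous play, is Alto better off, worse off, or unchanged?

Work backward from Alto's decision.
- W: BR = L, leader payoff 2.
- X: BR = M, leader payoff 0.
- Y: BR = L, leader payoff 4.
- Z: BR = XL, leader payoff 8.
Maximizing over 2, 0, 4, 8, Brio chooses Z. Subgame-perfect outcome: (XL, Z) with payoffs (8, 8).
For the simultaneous game, intersect best replies.
Alto's best replies: W→L; X→M; Y→L; Z→XL.
Brio's best replies: S→Y; M→W; L→Y; XL→X.
Only (L, Y) has each player best-responding; Nash payoffs (6, 4).
Alto earns 8 sequentially versus 6 at the Nash outcome: better off.

better off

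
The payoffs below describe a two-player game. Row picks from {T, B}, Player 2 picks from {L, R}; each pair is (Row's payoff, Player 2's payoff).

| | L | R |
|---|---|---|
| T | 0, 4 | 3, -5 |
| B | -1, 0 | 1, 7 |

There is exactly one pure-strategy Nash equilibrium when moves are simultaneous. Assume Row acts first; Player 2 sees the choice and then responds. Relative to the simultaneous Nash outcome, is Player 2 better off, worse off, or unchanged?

better off

Player 2 best-responds to each possible Row move:
- T → Player 2 plays L (best of 4, -5); Row gets 0.
- B → Player 2 plays R (best of 0, 7); Row gets 1.
Among 0, 1, the best is 1 at B. Subgame-perfect outcome: (B, R) with payoffs (1, 7).
Now find the simultaneous Nash equilibrium.
Row's best replies: L→T; R→T.
Player 2's best replies: T→L; B→R.
Only (T, L) has each player best-responding; Nash payoffs (0, 4).
Player 2 earns 7 sequentially versus 4 at the Nash outcome: better off.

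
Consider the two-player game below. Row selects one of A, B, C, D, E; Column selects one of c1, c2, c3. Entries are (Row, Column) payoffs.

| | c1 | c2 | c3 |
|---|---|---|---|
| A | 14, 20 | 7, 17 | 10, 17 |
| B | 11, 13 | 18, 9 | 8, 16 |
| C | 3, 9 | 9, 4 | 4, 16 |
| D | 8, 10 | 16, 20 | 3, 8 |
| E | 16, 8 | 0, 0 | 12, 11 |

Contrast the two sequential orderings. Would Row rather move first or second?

If Row leads: Column's best replies are A→c1, B→c3, C→c3, D→c2, E→c3; Row's induced payoffs 14, 8, 4, 16, 12; outcome (D, c2), payoffs (16, 20).
If Column leads: Row's best replies are c1→E, c2→B, c3→E; Column's induced payoffs 8, 9, 11; outcome (E, c3), payoffs (12, 11).
Row gets 16 moving first and 12 moving second, so Row prefers to move first.

first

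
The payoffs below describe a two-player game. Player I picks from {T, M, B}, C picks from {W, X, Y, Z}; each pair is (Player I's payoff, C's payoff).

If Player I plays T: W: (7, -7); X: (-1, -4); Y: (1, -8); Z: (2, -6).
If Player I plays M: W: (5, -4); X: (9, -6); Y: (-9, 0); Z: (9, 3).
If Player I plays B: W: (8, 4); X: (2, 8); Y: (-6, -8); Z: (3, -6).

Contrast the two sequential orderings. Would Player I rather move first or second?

first

If Player I leads: C's best replies are T→X, M→Z, B→X; Player I's induced payoffs -1, 9, 2; outcome (M, Z), payoffs (9, 3).
If C leads: Player I's best replies are W→B, X→M, Y→T, Z→M; C's induced payoffs 4, -6, -8, 3; outcome (B, W), payoffs (8, 4).
Player I gets 9 moving first and 8 moving second, so Player I prefers to move first.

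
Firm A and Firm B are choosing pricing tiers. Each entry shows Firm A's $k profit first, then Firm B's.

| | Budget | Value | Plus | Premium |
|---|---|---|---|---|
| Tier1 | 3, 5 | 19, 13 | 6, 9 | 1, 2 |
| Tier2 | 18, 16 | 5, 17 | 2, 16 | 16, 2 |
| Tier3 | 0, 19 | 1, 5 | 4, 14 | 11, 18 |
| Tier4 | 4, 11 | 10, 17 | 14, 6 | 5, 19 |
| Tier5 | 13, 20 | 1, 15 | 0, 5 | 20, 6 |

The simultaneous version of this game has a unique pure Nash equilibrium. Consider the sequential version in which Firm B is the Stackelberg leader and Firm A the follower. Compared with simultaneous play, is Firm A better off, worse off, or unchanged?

worse off

Solve by backward induction (Firm B leads).
- Budget: Firm A compares 3, 18, 0, 4, 13 and picks Tier2; Firm B would get 16.
- Value: Firm A compares 19, 5, 1, 10, 1 and picks Tier1; Firm B would get 13.
- Plus: Firm A compares 6, 2, 4, 14, 0 and picks Tier4; Firm B would get 6.
- Premium: Firm A compares 1, 16, 11, 5, 20 and picks Tier5; Firm B would get 6.
Among 16, 13, 6, 6, the best is 16 at Budget. Subgame-perfect outcome: (Tier2, Budget) with payoffs (18, 16).
Now find the simultaneous Nash equilibrium.
Firm A's best replies: Budget→Tier2; Value→Tier1; Plus→Tier4; Premium→Tier5.
Firm B's best replies: Tier1→Value; Tier2→Value; Tier3→Budget; Tier4→Premium; Tier5→Budget.
The unique mutual best reply is (Tier1, Value), giving (19, 13).
Firm A earns 18 sequentially versus 19 at the Nash outcome: worse off.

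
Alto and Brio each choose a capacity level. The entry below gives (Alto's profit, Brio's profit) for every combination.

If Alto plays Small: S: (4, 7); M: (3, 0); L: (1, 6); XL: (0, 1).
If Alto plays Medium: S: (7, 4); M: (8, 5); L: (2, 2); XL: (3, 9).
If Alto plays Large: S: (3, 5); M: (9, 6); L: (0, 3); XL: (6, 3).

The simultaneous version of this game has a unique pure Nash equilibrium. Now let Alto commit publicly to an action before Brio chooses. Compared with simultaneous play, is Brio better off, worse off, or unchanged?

Brio best-responds to each possible Alto move:
- Small: Brio compares 7, 0, 6, 1 and picks S; Alto would get 4.
- Medium: Brio compares 4, 5, 2, 9 and picks XL; Alto would get 3.
- Large: Brio compares 5, 6, 3, 3 and picks M; Alto would get 9.
Alto's induced payoffs are 4, 3, 9, so Alto commits to Large. Subgame-perfect outcome: (Large, M) with payoffs (9, 6).
Under simultaneous play:
Alto's best replies: S→Medium; M→Large; L→Medium; XL→Large.
Brio's best replies: Small→S; Medium→XL; Large→M.
Only (Large, M) has each player best-responding; Nash payoffs (9, 6).
Brio earns 6 sequentially versus 6 at the Nash outcome: unchanged.

unchanged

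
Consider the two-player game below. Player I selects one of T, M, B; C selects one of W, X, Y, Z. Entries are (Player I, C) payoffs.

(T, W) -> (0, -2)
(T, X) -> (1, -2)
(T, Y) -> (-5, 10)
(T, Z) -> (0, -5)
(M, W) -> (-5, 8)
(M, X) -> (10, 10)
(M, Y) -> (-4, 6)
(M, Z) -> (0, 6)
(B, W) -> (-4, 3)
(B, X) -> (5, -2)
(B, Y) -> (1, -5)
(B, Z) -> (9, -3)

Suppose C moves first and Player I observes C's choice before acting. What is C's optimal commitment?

X

Player I best-responds to each possible C move:
- W: Player I compares 0, -5, -4 and picks T; C would get -2.
- X: Player I compares 1, 10, 5 and picks M; C would get 10.
- Y: Player I compares -5, -4, 1 and picks B; C would get -5.
- Z: Player I compares 0, 0, 9 and picks B; C would get -3.
Among -2, 10, -5, -3, the best is 10 at X. Subgame-perfect outcome: (M, X) with payoffs (10, 10).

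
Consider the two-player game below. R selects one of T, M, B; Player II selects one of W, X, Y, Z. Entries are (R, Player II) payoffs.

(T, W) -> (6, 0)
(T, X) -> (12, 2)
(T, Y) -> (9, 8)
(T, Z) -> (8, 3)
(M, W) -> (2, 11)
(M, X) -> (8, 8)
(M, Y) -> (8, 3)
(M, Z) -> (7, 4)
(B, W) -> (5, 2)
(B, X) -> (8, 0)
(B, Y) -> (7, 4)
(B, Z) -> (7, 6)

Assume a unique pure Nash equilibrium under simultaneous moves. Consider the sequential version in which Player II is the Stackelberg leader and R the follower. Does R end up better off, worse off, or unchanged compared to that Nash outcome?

unchanged

Solve by backward induction (Player II leads).
- W: BR = T, leader payoff 0.
- X: BR = T, leader payoff 2.
- Y: BR = T, leader payoff 8.
- Z: BR = T, leader payoff 3.
Maximizing over 0, 2, 8, 3, Player II chooses Y. Subgame-perfect outcome: (T, Y) with payoffs (9, 8).
For the simultaneous game, intersect best replies.
R's best replies: W→T; X→T; Y→T; Z→T.
Player II's best replies: T→Y; M→W; B→Z.
The unique mutual best reply is (T, Y), giving (9, 8).
R earns 9 sequentially versus 9 at the Nash outcome: unchanged.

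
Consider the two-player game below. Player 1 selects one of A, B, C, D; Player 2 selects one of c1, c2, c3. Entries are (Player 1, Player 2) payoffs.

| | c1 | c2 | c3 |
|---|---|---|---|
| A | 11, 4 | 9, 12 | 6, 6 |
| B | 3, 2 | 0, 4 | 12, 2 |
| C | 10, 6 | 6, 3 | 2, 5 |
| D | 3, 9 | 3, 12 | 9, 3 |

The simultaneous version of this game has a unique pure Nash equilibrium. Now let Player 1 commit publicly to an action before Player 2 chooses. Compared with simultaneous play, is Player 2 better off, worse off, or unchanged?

worse off

Player 2 best-responds to each possible Player 1 move:
- A → Player 2 plays c2 (best of 4, 12, 6); Player 1 gets 9.
- B → Player 2 plays c2 (best of 2, 4, 2); Player 1 gets 0.
- C → Player 2 plays c1 (best of 6, 3, 5); Player 1 gets 10.
- D → Player 2 plays c2 (best of 9, 12, 3); Player 1 gets 3.
Maximizing over 9, 0, 10, 3, Player 1 chooses C. Subgame-perfect outcome: (C, c1) with payoffs (10, 6).
For the simultaneous game, intersect best replies.
Player 1's best replies: c1→A; c2→A; c3→B.
Player 2's best replies: A→c2; B→c2; C→c1; D→c2.
The unique mutual best reply is (A, c2), giving (9, 12).
Player 2 earns 6 sequentially versus 12 at the Nash outcome: worse off.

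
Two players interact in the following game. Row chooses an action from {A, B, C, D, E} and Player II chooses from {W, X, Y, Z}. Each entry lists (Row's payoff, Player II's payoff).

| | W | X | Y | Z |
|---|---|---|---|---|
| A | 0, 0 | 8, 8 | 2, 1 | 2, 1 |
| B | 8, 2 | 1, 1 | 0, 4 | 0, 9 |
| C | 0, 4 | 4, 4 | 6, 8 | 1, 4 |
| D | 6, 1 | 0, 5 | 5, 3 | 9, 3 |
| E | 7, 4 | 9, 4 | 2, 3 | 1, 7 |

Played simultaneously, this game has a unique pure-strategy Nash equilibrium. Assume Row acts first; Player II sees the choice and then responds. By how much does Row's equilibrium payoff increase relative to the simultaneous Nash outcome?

2

Backward induction with Row moving first.
- A: BR = X, leader payoff 8.
- B: BR = Z, leader payoff 0.
- C: BR = Y, leader payoff 6.
- D: BR = X, leader payoff 0.
- E: BR = Z, leader payoff 1.
Row's induced payoffs are 8, 0, 6, 0, 1, so Row commits to A. Subgame-perfect outcome: (A, X) with payoffs (8, 8).
Under simultaneous play:
Row's best replies: W→B; X→E; Y→C; Z→D.
Player II's best replies: A→X; B→Z; C→Y; D→X; E→Z.
The unique mutual best reply is (C, Y), giving (6, 8).
Row's commitment gain: 8 − 6 = 2.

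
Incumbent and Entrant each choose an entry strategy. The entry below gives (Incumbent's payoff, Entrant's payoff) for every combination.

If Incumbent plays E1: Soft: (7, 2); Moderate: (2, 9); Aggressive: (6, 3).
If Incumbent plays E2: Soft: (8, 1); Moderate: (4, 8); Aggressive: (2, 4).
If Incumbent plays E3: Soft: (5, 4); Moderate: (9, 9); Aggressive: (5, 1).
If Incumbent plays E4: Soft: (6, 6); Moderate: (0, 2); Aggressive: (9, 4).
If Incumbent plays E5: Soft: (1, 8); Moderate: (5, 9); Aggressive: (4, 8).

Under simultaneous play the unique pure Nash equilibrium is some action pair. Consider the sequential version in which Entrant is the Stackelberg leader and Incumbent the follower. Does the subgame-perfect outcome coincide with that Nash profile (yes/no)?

Solve by backward induction (Entrant leads).
- Soft: BR = E2, leader payoff 1.
- Moderate: BR = E3, leader payoff 9.
- Aggressive: BR = E4, leader payoff 4.
Among 1, 9, 4, the best is 9 at Moderate. Subgame-perfect outcome: (E3, Moderate) with payoffs (9, 9).
For the simultaneous game, intersect best replies.
Incumbent's best replies: Soft→E2; Moderate→E3; Aggressive→E4.
Entrant's best replies: E1→Moderate; E2→Moderate; E3→Moderate; E4→Soft; E5→Moderate.
The unique mutual best reply is (E3, Moderate), giving (9, 9).
Sequential outcome (E3, Moderate) coincides with the Nash profile (E3, Moderate).

yes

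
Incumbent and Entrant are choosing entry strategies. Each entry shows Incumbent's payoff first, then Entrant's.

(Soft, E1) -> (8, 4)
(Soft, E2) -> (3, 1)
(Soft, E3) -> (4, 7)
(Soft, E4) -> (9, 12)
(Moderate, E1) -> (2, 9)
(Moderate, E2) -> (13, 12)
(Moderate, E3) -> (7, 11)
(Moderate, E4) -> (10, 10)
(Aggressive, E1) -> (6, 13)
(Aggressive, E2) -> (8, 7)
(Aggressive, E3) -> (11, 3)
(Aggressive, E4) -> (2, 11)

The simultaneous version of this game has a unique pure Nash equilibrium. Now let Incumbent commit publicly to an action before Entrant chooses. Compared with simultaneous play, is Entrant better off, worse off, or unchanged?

unchanged

Solve by backward induction (Incumbent leads).
- Soft: Entrant compares 4, 1, 7, 12 and picks E4; Incumbent would get 9.
- Moderate: Entrant compares 9, 12, 11, 10 and picks E2; Incumbent would get 13.
- Aggressive: Entrant compares 13, 7, 3, 11 and picks E1; Incumbent would get 6.
Incumbent's induced payoffs are 9, 13, 6, so Incumbent commits to Moderate. Subgame-perfect outcome: (Moderate, E2) with payoffs (13, 12).
Now find the simultaneous Nash equilibrium.
Incumbent's best replies: E1→Soft; E2→Moderate; E3→Aggressive; E4→Moderate.
Entrant's best replies: Soft→E4; Moderate→E2; Aggressive→E1.
Only (Moderate, E2) has each player best-responding; Nash payoffs (13, 12).
Entrant earns 12 sequentially versus 12 at the Nash outcome: unchanged.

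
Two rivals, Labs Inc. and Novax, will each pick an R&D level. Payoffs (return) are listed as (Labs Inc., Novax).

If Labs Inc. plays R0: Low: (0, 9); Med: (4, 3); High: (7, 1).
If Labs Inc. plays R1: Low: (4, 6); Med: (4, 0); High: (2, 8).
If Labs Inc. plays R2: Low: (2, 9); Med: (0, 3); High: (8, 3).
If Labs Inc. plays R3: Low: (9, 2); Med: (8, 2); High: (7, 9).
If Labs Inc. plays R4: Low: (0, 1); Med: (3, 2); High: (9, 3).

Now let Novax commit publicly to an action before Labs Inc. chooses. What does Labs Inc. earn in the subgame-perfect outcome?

9

Work backward from Labs Inc.'s decision.
- Low → Labs Inc. plays R3 (best of 0, 4, 2, 9, 0); Novax gets 2.
- Med → Labs Inc. plays R3 (best of 4, 4, 0, 8, 3); Novax gets 2.
- High → Labs Inc. plays R4 (best of 7, 2, 8, 7, 9); Novax gets 3.
Maximizing over 2, 2, 3, Novax chooses High. Subgame-perfect outcome: (R4, High) with payoffs (9, 3).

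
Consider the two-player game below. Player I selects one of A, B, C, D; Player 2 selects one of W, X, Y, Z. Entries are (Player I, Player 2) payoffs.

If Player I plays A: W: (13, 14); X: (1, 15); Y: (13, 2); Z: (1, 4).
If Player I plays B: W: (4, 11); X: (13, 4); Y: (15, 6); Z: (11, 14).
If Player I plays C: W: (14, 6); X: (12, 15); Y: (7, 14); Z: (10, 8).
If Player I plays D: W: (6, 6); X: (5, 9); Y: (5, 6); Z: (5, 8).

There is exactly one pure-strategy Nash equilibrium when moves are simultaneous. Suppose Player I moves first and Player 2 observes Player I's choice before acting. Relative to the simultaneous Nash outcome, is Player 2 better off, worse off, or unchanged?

better off

Work backward from Player 2's decision.
- A: BR = X, leader payoff 1.
- B: BR = Z, leader payoff 11.
- C: BR = X, leader payoff 12.
- D: BR = X, leader payoff 5.
Among 1, 11, 12, 5, the best is 12 at C. Subgame-perfect outcome: (C, X) with payoffs (12, 15).
Under simultaneous play:
Player I's best replies: W→C; X→B; Y→B; Z→B.
Player 2's best replies: A→X; B→Z; C→X; D→X.
The unique mutual best reply is (B, Z), giving (11, 14).
Player 2 earns 15 sequentially versus 14 at the Nash outcome: better off.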